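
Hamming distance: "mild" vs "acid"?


Comparing character by character (same length = 4):
  Pos 0: 'm' vs 'a' !=
  Pos 1: 'i' vs 'c' !=
  Pos 2: 'l' vs 'i' !=
  Pos 3: 'd' vs 'd' =
Hamming distance = 3


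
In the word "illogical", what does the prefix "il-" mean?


Prefix: il-
Example: illogical = il- + logical
Meaning = not


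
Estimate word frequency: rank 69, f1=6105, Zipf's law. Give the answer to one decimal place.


Zipf's law: f(r) = f(1) / r
f(1) = 6105
f(69) = 6105 / 69
= 88.5 occurrences


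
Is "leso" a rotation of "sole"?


Word: "sole", Candidate: "leso"
Method: check if candidate is substring of word+word
"solesole" contains "leso"? Yes
Is rotation = Yes


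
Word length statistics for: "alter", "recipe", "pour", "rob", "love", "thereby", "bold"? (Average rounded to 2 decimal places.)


Lengths: "alter"=5, "recipe"=6, "pour"=4, "rob"=3, "love"=4, "thereby"=7, "bold"=4
Sum = 33, Count = 7
Average = 33/7 = 4.71
= avg=4.71, min=3, max=7


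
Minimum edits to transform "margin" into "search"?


Word 1: "margin" (length 6)
Word 2: "search" (length 6)
One optimal edit sequence (insert/delete/substitute each cost 1):
  1. insert 's'  (+1)
  2. substitute 'm' -> 'e'  (+1)
  3. keep 'a'
  4. keep 'r'
  5. delete 'g'  (+1)
  6. substitute 'i' -> 'c'  (+1)
  7. substitute 'n' -> 'h'  (+1)
Total edit operations: 5
Edit distance = 5


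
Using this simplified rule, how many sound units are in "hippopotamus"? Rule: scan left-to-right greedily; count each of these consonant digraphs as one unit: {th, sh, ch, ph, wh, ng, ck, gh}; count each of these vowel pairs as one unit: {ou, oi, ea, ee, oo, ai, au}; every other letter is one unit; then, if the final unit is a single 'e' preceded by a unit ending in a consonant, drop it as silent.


Word: "hippopotamus" (12 letters)
Left-to-right scan:
  [1] 'h' (letter)
  [2] 'i' (letter)
  [3] 'p' (letter)
  [4] 'p' (letter)
  [5] 'o' (letter)
  [6] 'p' (letter)
  [7] 'o' (letter)
  [8] 't' (letter)
  [9] 'a' (letter)
  [10] 'm' (letter)
  [11] 'u' (letter)
  [12] 's' (letter)
Units from scan: 12
Sound units = 12 units


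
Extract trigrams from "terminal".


Word: "terminal" (length 8)
Number of trigrams = 8 - 3 + 1 = 6
  Position 0: "ter"
  Position 1: "erm"
  Position 2: "rmi"
  Position 3: "min"
  Position 4: "ina"
  Position 5: "nal"
Trigrams = "ter", "erm", "rmi", "min", "ina", "nal"


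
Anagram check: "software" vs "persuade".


Word 1: "software" → sorted: aeforstw
Word 2: "persuade" → sorted: adeeprsu
Same letters? aeforstw != adeeprsu
Anagram = No


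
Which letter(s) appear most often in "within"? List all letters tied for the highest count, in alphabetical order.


Word: "within"
Letter counts:
  'h': 1
  'i': 2
  'n': 1
  't': 1
  'w': 1
Maximum count = 2
Most frequent = 'i' (2 times each)


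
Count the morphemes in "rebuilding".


Word: "rebuilding"
Morphemes: re- / build / -ing
Each morpheme carries meaning
= 3 morphemes


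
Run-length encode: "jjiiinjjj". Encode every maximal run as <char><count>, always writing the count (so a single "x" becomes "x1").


String: "jjiiinjjj"
Scanning for consecutive runs:
  'j' x 2
  'i' x 3
  'n' x 1
  'j' x 3
RLE = "j2i3n1j3"


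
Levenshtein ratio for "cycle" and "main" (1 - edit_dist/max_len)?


Word 1: "cycle" (length 5)
Word 2: "main" (length 4)
One optimal edit sequence:
  1. delete 'c'  (+1)
  2. substitute 'y' -> 'm'  (+1)
  3. substitute 'c' -> 'a'  (+1)
  4. substitute 'l' -> 'i'  (+1)
  5. substitute 'e' -> 'n'  (+1)
Edit distance = 5
Max length = max(5, 4) = 5
Similarity = 1 - 5/5
= 0.0000


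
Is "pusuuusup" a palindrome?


Word: "pusuuusup"
Reversed: "pusuuusup"
Forward == Backward? pusuuusup == pusuuusup
Palindrome = Yes


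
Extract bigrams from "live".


Word: "live" (length 4)
Number of bigrams = 4 - 2 + 1 = 3
  Position 0: "li"
  Position 1: "iv"
  Position 2: "ve"
Bigrams = "li", "iv", "ve"


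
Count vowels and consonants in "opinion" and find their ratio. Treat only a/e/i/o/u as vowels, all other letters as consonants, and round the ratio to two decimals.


Word: "opinion"
Vowels (a,e,i,o,u): 4
Consonants: 3
Ratio = 4/3
= 1.33


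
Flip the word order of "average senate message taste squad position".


Original: "average senate message taste squad position"
Words (1..n): average | senate | message | taste | squad | position
Reversed (n..1): position | squad | taste | message | senate | average
Result = "position squad taste message senate average"


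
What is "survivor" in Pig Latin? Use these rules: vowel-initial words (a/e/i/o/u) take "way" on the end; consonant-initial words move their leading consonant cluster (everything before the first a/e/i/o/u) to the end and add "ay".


Word: "survivor"
Starts with consonant(s) → move to end, add 'ay'
Consonant cluster: "s"
Pig Latin = "urvivorsay"


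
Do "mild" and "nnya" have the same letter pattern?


Pattern of "mild": [0, 1, 2, 3]
Pattern of "nnya": [0, 0, 1, 2]
Patterns do not match
Same pattern = No


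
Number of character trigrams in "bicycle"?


Word: "bicycle" (length 7)
Number of 3-grams = length - 3 + 1 = 7 - 3 + 1
= 5


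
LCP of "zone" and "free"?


Word 1: "zone"
Word 2: "free"
Comparing from start:
  Pos 0: 'z' != 'f' (stop)
LCP = "" (length 0)


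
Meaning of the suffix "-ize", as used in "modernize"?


Suffix: -ize
Example: modernize = modern + -ize
Meaning = to make


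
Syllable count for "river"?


Word: "river"
Syllable breakdown: riv · er
Counting: 2 parts
= 2 syllables


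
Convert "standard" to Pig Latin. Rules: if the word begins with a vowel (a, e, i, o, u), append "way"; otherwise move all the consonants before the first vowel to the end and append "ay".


Word: "standard"
Starts with consonant(s) → move to end, add 'ay'
Consonant cluster: "st"
Pig Latin = "andardstay"


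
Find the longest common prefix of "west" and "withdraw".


Word 1: "west"
Word 2: "withdraw"
Comparing from start:
  Pos 0: 'w' == 'w'
  Pos 1: 'e' != 'i' (stop)
LCP = "w" (length 1)


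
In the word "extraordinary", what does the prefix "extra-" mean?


Prefix: extra-
Example: extraordinary (extra- + ordinary)
Meaning = beyond


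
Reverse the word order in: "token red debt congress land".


Original: "token red debt congress land"
Words (1..n): token | red | debt | congress | land
Reversed (n..1): land | congress | debt | red | token
Result = "land congress debt red token"


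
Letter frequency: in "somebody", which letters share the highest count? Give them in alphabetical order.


Word: "somebody"
Letter counts:
  'b': 1
  'd': 1
  'e': 1
  'm': 1
  'o': 2
  's': 1
  'y': 1
Maximum count = 2
Most frequent = 'o' (2 times each)


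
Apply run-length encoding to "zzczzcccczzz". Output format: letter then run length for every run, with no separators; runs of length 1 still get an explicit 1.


String: "zzczzcccczzz"
Scanning for consecutive runs:
  'z' x 2
  'c' x 1
  'z' x 2
  'c' x 4
  'z' x 3
RLE = "z2c1z2c4z3"


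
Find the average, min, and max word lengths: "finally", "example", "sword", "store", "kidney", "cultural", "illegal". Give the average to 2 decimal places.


Lengths: "finally"=7, "example"=7, "sword"=5, "store"=5, "kidney"=6, "cultural"=8, "illegal"=7
Sum = 45, Count = 7
Average = 45/7 = 6.43
= avg=6.43, min=5, max=8


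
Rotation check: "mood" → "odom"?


Word: "mood", Candidate: "odom"
Method: check if candidate is substring of word+word
"moodmood" contains "odom"? No
Is rotation = No


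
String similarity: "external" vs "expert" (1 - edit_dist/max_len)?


Word 1: "external" (length 8)
Word 2: "expert" (length 6)
One optimal edit sequence:
  1. keep 'e'
  2. keep 'x'
  3. substitute 't' -> 'p'  (+1)
  4. keep 'e'
  5. keep 'r'
  6. delete 'n'  (+1)
  7. delete 'a'  (+1)
  8. substitute 'l' -> 't'  (+1)
Edit distance = 4
Max length = max(8, 6) = 8
Similarity = 1 - 4/8
= 0.5000


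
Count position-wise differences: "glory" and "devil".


Comparing character by character (same length = 5):
  Pos 0: 'g' vs 'd' !=
  Pos 1: 'l' vs 'e' !=
  Pos 2: 'o' vs 'v' !=
  Pos 3: 'r' vs 'i' !=
  Pos 4: 'y' vs 'l' !=
Hamming distance = 5


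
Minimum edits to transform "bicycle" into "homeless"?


Word 1: "bicycle" (length 7)
Word 2: "homeless" (length 8)
One optimal edit sequence (insert/delete/substitute each cost 1):
  1. delete 'b'  (+1)
  2. substitute 'i' -> 'h'  (+1)
  3. substitute 'c' -> 'o'  (+1)
  4. substitute 'y' -> 'm'  (+1)
  5. substitute 'c' -> 'e'  (+1)
  6. keep 'l'
  7. keep 'e'
  8. insert 's'  (+1)
  9. insert 's'  (+1)
Total edit operations: 7
Edit distance = 7


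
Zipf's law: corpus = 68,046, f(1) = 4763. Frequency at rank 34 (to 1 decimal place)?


Zipf's law: f(r) = f(1) / r
f(1) = 4763
f(34) = 4763 / 34
= 140.1 occurrences


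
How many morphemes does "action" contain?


Word: "action"
Morphemes: act | -ion
Each morpheme carries meaning
= 2 morphemes


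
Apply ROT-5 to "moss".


Word: "moss"
Shift: 5
Each letter → (letter + shift) mod 26:
  'm' (12) + 5 = 17 → 'r'
  'o' (14) + 5 = 19 → 't'
  's' (18) + 5 = 23 → 'x'
  's' (18) + 5 = 23 → 'x'
Result = "rtxx"


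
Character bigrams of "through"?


Word: "through" (length 7)
Number of bigrams = 7 - 2 + 1 = 6
  Position 0: "th"
  Position 1: "hr"
  Position 2: "ro"
  Position 3: "ou"
  Position 4: "ug"
  Position 5: "gh"
Bigrams = "th", "hr", "ro", "ou", "ug", "gh"


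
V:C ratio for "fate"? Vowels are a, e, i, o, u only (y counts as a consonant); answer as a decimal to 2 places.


Word: "fate"
Vowels (a,e,i,o,u): 2
Consonants: 2
Ratio = 2/2
= 1.00


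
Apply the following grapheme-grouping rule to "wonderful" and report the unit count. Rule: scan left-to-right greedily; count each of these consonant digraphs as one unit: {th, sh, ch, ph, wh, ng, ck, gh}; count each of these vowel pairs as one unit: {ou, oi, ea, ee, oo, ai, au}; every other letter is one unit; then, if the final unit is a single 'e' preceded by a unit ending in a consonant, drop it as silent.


Word: "wonderful" (9 letters)
Left-to-right scan:
  (1) 'w' (letter)
  (2) 'o' (letter)
  (3) 'n' (letter)
  (4) 'd' (letter)
  (5) 'e' (letter)
  (6) 'r' (letter)
  (7) 'f' (letter)
  (8) 'u' (letter)
  (9) 'l' (letter)
Units from scan: 9
Sound units = 9 units


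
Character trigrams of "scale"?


Word: "scale" (length 5)
Number of trigrams = 5 - 3 + 1 = 3
  Position 0: "sca"
  Position 1: "cal"
  Position 2: "ale"
Trigrams = "sca", "cal", "ale"


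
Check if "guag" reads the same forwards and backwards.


Word: "guag"
Reversed: "gaug"
Forward == Backward? guag != gaug
Palindrome = No


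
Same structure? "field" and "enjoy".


Pattern of "field": [0, 1, 2, 3, 4]
Pattern of "enjoy": [0, 1, 2, 3, 4]
Patterns match
Same pattern = Yes


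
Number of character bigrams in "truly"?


Word: "truly" (length 5)
Number of 2-grams = length - 2 + 1 = 5 - 2 + 1
= 4


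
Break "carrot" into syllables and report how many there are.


Word: "carrot"
Syllable breakdown: car | rot
Counting: 2 parts
= 2 syllables


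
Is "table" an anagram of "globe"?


Word 1: "globe" → sorted: beglo
Word 2: "table" → sorted: abelt
Same letters? beglo != abelt
Anagram = No


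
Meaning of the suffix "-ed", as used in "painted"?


Suffix: -ed
As in: painted -> paint + -ed
Meaning = past tense


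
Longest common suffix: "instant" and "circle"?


Word 1: "instant"
Word 2: "circle"
Comparing from end:
  Pos -1: 't' != 'e' (stop)
LCS = "" (length 0)


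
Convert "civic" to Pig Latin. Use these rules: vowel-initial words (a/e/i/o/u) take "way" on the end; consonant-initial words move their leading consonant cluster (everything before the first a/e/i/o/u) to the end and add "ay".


Word: "civic"
Starts with consonant(s) → move to end, add 'ay'
Consonant cluster: "c"
Pig Latin = "iviccay"


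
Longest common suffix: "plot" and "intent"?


Word 1: "plot"
Word 2: "intent"
Comparing from end:
  Pos -1: 't' == 't'
  Pos -2: 'o' != 'n' (stop)
LCS = "t" (length 1)


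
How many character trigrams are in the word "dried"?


Word: "dried" (length 5)
Number of 3-grams = length - 3 + 1 = 5 - 3 + 1
= 3


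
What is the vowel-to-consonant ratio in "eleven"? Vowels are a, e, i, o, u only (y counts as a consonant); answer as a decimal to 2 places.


Word: "eleven"
Vowels (a,e,i,o,u): 3
Consonants: 3
Ratio = 3/3
= 1.00


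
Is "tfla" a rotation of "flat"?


Word: "flat", Candidate: "tfla"
Method: check if candidate is substring of word+word
"flatflat" contains "tfla"? Yes
Is rotation = Yes


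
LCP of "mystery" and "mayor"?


Word 1: "mystery"
Word 2: "mayor"
Comparing from start:
  Pos 0: 'm' == 'm'
  Pos 1: 'y' != 'a' (stop)
LCP = "m" (length 1)


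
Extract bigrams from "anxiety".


Word: "anxiety" (length 7)
Number of bigrams = 7 - 2 + 1 = 6
  Position 0: "an"
  Position 1: "nx"
  Position 2: "xi"
  Position 3: "ie"
  Position 4: "et"
  Position 5: "ty"
Bigrams = "an", "nx", "xi", "ie", "et", "ty"


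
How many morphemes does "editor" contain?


Word: "editor"
Morphemes: edit + -or
Each morpheme carries meaning
= 2 morphemes


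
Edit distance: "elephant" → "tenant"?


Word 1: "elephant" (length 8)
Word 2: "tenant" (length 6)
One optimal edit sequence (insert/delete/substitute each cost 1):
  1. delete 'e'  (+1)
  2. substitute 'l' -> 't'  (+1)
  3. keep 'e'
  4. delete 'p'  (+1)
  5. substitute 'h' -> 'n'  (+1)
  6. keep 'a'
  7. keep 'n'
  8. keep 't'
Total edit operations: 4
Edit distance = 4


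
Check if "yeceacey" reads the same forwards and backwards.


Word: "yeceacey"
Reversed: "yecaecey"
Forward == Backward? yeceacey != yecaecey
Palindrome = No


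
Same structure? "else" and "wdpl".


Pattern of "else": [0, 1, 2, 0]
Pattern of "wdpl": [0, 1, 2, 3]
Patterns do not match
Same pattern = No


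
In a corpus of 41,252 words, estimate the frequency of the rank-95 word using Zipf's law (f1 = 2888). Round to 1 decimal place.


Zipf's law: f(r) = f(1) / r
f(1) = 2888
f(95) = 2888 / 95
= 30.4 occurrences


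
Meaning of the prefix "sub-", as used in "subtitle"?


Prefix: sub-
Example: subtitle (sub- + title)
Meaning = under / below


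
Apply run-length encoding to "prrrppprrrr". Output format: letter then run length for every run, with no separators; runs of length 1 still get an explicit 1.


String: "prrrppprrrr"
Scanning for consecutive runs:
  'p' x 1
  'r' x 3
  'p' x 3
  'r' x 4
RLE = "p1r3p3r4"


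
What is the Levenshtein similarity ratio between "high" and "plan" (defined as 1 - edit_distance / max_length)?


Word 1: "high" (length 4)
Word 2: "plan" (length 4)
One optimal edit sequence:
  1. substitute 'h' -> 'p'  (+1)
  2. substitute 'i' -> 'l'  (+1)
  3. substitute 'g' -> 'a'  (+1)
  4. substitute 'h' -> 'n'  (+1)
Edit distance = 4
Max length = max(4, 4) = 4
Similarity = 1 - 4/4
= 0.0000


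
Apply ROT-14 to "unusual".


Word: "unusual"
Shift: 14
Each letter → (letter + shift) mod 26:
  'u' (20) + 14 = 8 → 'i'
  'n' (13) + 14 = 1 → 'b'
  'u' (20) + 14 = 8 → 'i'
  's' (18) + 14 = 6 → 'g'
  'u' (20) + 14 = 8 → 'i'
  'a' (0) + 14 = 14 → 'o'
  'l' (11) + 14 = 25 → 'z'
Result = "ibigioz"


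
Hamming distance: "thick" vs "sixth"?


Comparing character by character (same length = 5):
  Pos 0: 't' vs 's' !=
  Pos 1: 'h' vs 'i' !=
  Pos 2: 'i' vs 'x' !=
  Pos 3: 'c' vs 't' !=
  Pos 4: 'k' vs 'h' !=
Hamming distance = 5


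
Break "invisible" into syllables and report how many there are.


Word: "invisible"
Syllable breakdown: in · vis · i · ble
Counting: 4 parts
= 4 syllables


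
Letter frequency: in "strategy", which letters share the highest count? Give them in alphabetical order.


Word: "strategy"
Letter counts:
  'a': 1
  'e': 1
  'g': 1
  'r': 1
  's': 1
  't': 2
  'y': 1
Maximum count = 2
Most frequent = 't' (2 times each)


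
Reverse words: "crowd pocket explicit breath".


Original: "crowd pocket explicit breath"
Words (1..n): crowd | pocket | explicit | breath
Reversed (n..1): breath | explicit | pocket | crowd
Result = "breath explicit pocket crowd"


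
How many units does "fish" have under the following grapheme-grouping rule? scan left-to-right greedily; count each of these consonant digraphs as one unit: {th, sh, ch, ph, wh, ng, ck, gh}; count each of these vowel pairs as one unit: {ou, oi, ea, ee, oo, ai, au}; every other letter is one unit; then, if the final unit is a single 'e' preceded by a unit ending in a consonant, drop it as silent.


Word: "fish" (4 letters)
Left-to-right scan:
  [1] 'f' (letter)
  [2] 'i' (letter)
  [3] 'sh' (digraph)
Units from scan: 3
Sound units = 3 units


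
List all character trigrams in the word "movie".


Word: "movie" (length 5)
Number of trigrams = 5 - 3 + 1 = 3
  Position 0: "mov"
  Position 1: "ovi"
  Position 2: "vie"
Trigrams = "mov", "ovi", "vie"


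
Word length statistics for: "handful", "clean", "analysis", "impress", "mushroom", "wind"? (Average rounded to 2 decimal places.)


Lengths: "handful"=7, "clean"=5, "analysis"=8, "impress"=7, "mushroom"=8, "wind"=4
Sum = 39, Count = 6
Average = 39/6 = 6.50
= avg=6.50, min=4, max=8


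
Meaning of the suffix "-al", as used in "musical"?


Suffix: -al
As in: musical -> music + -al
Meaning = relating to


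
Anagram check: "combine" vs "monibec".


Word 1: "combine" → sorted: bceimno
Word 2: "monibec" → sorted: bceimno
Same letters? bceimno == bceimno
Anagram = Yes


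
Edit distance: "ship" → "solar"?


Word 1: "ship" (length 4)
Word 2: "solar" (length 5)
One optimal edit sequence (insert/delete/substitute each cost 1):
  1. keep 's'
  2. insert 'o'  (+1)
  3. substitute 'h' -> 'l'  (+1)
  4. substitute 'i' -> 'a'  (+1)
  5. substitute 'p' -> 'r'  (+1)
Total edit operations: 4
Edit distance = 4


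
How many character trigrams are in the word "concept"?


Word: "concept" (length 7)
Number of 3-grams = length - 3 + 1 = 7 - 3 + 1
= 5


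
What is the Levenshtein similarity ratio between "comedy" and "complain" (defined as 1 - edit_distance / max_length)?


Word 1: "comedy" (length 6)
Word 2: "complain" (length 8)
One optimal edit sequence:
  1. keep 'c'
  2. keep 'o'
  3. keep 'm'
  4. insert 'p'  (+1)
  5. insert 'l'  (+1)
  6. substitute 'e' -> 'a'  (+1)
  7. substitute 'd' -> 'i'  (+1)
  8. substitute 'y' -> 'n'  (+1)
Edit distance = 5
Max length = max(6, 8) = 8
Similarity = 1 - 5/8
= 0.3750


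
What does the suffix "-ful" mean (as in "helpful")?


Suffix: -ful
As in: helpful -> help + -ful
Meaning = full of


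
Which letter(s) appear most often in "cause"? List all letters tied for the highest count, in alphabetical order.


Word: "cause"
Letter counts:
  'a': 1
  'c': 1
  'e': 1
  's': 1
  'u': 1
Maximum count = 1
Most frequent = 'a', 'c', 'e', 's', 'u' (1 time each)


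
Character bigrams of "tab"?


Word: "tab" (length 3)
Number of bigrams = 3 - 2 + 1 = 2
  Position 0: "ta"
  Position 1: "ab"
Bigrams = "ta", "ab"


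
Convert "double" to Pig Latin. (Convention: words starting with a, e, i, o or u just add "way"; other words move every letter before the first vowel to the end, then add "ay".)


Word: "double"
Starts with consonant(s) → move to end, add 'ay'
Consonant cluster: "d"
Pig Latin = "oubleday"


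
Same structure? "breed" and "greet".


Pattern of "breed": [0, 1, 2, 2, 3]
Pattern of "greet": [0, 1, 2, 2, 3]
Patterns match
Same pattern = Yes


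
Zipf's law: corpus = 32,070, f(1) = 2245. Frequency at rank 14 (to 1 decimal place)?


Zipf's law: f(r) = f(1) / r
f(1) = 2245
f(14) = 2245 / 14
= 160.4 occurrences


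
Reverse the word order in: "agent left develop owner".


Original: "agent left develop owner"
Words (1..n): agent | left | develop | owner
Reversed (n..1): owner | develop | left | agent
Result = "owner develop left agent"


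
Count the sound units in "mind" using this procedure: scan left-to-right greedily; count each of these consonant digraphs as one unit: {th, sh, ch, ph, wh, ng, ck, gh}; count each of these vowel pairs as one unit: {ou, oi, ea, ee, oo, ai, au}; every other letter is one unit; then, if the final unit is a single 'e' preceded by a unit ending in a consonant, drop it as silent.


Word: "mind" (4 letters)
Left-to-right scan:
  [1] 'm' (letter)
  [2] 'i' (letter)
  [3] 'n' (letter)
  [4] 'd' (letter)
Units from scan: 4
Sound units = 4 units


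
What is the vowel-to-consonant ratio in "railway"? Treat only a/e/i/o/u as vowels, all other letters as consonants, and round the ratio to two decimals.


Word: "railway"
Vowels (a,e,i,o,u): 3
Consonants: 4
Ratio = 3/4
= 0.75


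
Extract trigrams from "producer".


Word: "producer" (length 8)
Number of trigrams = 8 - 3 + 1 = 6
  Position 0: "pro"
  Position 1: "rod"
  Position 2: "odu"
  Position 3: "duc"
  Position 4: "uce"
  Position 5: "cer"
Trigrams = "pro", "rod", "odu", "duc", "uce", "cer"


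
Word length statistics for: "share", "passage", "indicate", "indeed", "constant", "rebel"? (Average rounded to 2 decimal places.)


Lengths: "share"=5, "passage"=7, "indicate"=8, "indeed"=6, "constant"=8, "rebel"=5
Sum = 39, Count = 6
Average = 39/6 = 6.50
= avg=6.50, min=5, max=8


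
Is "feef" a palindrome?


Word: "feef"
Reversed: "feef"
Forward == Backward? feef == feef
Palindrome = Yes


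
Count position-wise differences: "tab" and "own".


Comparing character by character (same length = 3):
  Pos 0: 't' vs 'o' !=
  Pos 1: 'a' vs 'w' !=
  Pos 2: 'b' vs 'n' !=
Hamming distance = 3


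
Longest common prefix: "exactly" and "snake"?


Word 1: "exactly"
Word 2: "snake"
Comparing from start:
  Pos 0: 'e' != 's' (stop)
LCP = "" (length 0)


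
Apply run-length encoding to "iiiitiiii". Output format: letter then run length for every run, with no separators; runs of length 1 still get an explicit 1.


String: "iiiitiiii"
Scanning for consecutive runs:
  'i' x 4
  't' x 1
  'i' x 4
RLE = "i4t1i4"


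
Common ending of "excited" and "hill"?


Word 1: "excited"
Word 2: "hill"
Comparing from end:
  Pos -1: 'd' != 'l' (stop)
LCS = "" (length 0)


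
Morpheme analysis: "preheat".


Word: "preheat"
Morphemes: pre- + heat
Each morpheme carries meaning
= 2 morphemes


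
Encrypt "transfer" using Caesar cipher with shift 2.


Word: "transfer"
Shift: 2
Each letter → (letter + shift) mod 26:
  't' (19) + 2 = 21 → 'v'
  'r' (17) + 2 = 19 → 't'
  'a' (0) + 2 = 2 → 'c'
  'n' (13) + 2 = 15 → 'p'
  's' (18) + 2 = 20 → 'u'
  'f' (5) + 2 = 7 → 'h'
  'e' (4) + 2 = 6 → 'g'
  'r' (17) + 2 = 19 → 't'
Result = "vtcpuhgt"


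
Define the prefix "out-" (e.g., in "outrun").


Prefix: out-
Example: outrun = out- + run
Meaning = surpass


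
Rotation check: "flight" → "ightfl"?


Word: "flight", Candidate: "ightfl"
Method: check if candidate is substring of word+word
"flightflight" contains "ightfl"? Yes
Is rotation = Yes


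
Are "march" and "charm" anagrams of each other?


Word 1: "march" → sorted: achmr
Word 2: "charm" → sorted: achmr
Same letters? achmr == achmr
Anagram = Yes


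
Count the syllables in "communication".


Word: "communication"
Syllable breakdown: com-mu-ni-ca-tion
Counting: 5 parts
= 5 syllables


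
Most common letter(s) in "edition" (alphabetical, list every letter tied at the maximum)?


Word: "edition"
Letter counts:
  'd': 1
  'e': 1
  'i': 2
  'n': 1
  'o': 1
  't': 1
Maximum count = 2
Most frequent = 'i' (2 times each)


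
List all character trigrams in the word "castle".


Word: "castle" (length 6)
Number of trigrams = 6 - 3 + 1 = 4
  Position 0: "cas"
  Position 1: "ast"
  Position 2: "stl"
  Position 3: "tle"
Trigrams = "cas", "ast", "stl", "tle"


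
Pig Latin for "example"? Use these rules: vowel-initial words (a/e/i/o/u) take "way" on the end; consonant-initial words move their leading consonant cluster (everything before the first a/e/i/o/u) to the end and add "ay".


Word: "example"
Starts with vowel → add 'way'
Pig Latin = "exampleway"


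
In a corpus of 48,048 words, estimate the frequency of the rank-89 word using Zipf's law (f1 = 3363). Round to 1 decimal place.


Zipf's law: f(r) = f(1) / r
f(1) = 3363
f(89) = 3363 / 89
= 37.8 occurrences


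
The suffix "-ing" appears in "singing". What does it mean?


Suffix: -ing
As in: singing -> sing + -ing
Meaning = present participle


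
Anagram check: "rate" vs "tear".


Word 1: "rate" → sorted: aert
Word 2: "tear" → sorted: aert
Same letters? aert == aert
Anagram = Yes


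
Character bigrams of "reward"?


Word: "reward" (length 6)
Number of bigrams = 6 - 2 + 1 = 5
  Position 0: "re"
  Position 1: "ew"
  Position 2: "wa"
  Position 3: "ar"
  Position 4: "rd"
Bigrams = "re", "ew", "wa", "ar", "rd"


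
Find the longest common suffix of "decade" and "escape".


Word 1: "decade"
Word 2: "escape"
Comparing from end:
  Pos -1: 'e' == 'e'
  Pos -2: 'd' != 'p' (stop)
LCS = "e" (length 1)


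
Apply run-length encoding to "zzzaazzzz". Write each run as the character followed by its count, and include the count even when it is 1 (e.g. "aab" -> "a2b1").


String: "zzzaazzzz"
Scanning for consecutive runs:
  'z' x 3
  'a' x 2
  'z' x 4
RLE = "z3a2z4"


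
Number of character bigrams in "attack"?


Word: "attack" (length 6)
Number of 2-grams = length - 2 + 1 = 6 - 2 + 1
= 5


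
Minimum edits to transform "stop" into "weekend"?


Word 1: "stop" (length 4)
Word 2: "weekend" (length 7)
One optimal edit sequence (insert/delete/substitute each cost 1):
  1. insert 'w'  (+1)
  2. insert 'e'  (+1)
  3. insert 'e'  (+1)
  4. substitute 's' -> 'k'  (+1)
  5. substitute 't' -> 'e'  (+1)
  6. substitute 'o' -> 'n'  (+1)
  7. substitute 'p' -> 'd'  (+1)
Total edit operations: 7
Edit distance = 7


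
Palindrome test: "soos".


Word: "soos"
Reversed: "soos"
Forward == Backward? soos == soos
Palindrome = Yes


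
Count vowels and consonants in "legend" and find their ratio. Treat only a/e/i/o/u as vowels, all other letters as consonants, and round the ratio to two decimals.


Word: "legend"
Vowels (a,e,i,o,u): 2
Consonants: 4
Ratio = 2/4
= 0.50


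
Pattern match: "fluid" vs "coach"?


Pattern of "fluid": [0, 1, 2, 3, 4]
Pattern of "coach": [0, 1, 2, 0, 3]
Patterns do not match
Same pattern = No


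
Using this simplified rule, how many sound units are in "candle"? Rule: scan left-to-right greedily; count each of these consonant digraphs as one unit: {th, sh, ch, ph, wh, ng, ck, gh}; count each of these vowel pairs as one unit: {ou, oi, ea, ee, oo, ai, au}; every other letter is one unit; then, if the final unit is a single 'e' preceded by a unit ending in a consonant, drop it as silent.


Word: "candle" (6 letters)
Left-to-right scan:
  1. 'c' (letter)
  2. 'a' (letter)
  3. 'n' (letter)
  4. 'd' (letter)
  5. 'l' (letter)
  6. 'e' (letter)
Units from scan: 6
Final unit is 'e' after a consonant -> drop as silent (-1)
Sound units = 5 units


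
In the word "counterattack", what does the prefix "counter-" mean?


Prefix: counter-
As in: counterattack -> counter- + attack
Meaning = against / opposite


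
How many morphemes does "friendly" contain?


Word: "friendly"
Morphemes: friend | -ly
Each morpheme carries meaning
= 2 morphemes


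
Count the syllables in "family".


Word: "family"
Syllable breakdown: fam | i | ly
Counting: 3 parts
= 3 syllables


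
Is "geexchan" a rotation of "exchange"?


Word: "exchange", Candidate: "geexchan"
Method: check if candidate is substring of word+word
"exchangeexchange" contains "geexchan"? Yes
Is rotation = Yes


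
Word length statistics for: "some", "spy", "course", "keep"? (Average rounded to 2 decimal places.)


Lengths: "some"=4, "spy"=3, "course"=6, "keep"=4
Sum = 17, Count = 4
Average = 17/4 = 4.25
= avg=4.25, min=3, max=6


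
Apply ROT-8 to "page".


Word: "page"
Shift: 8
Each letter → (letter + shift) mod 26:
  'p' (15) + 8 = 23 → 'x'
  'a' (0) + 8 = 8 → 'i'
  'g' (6) + 8 = 14 → 'o'
  'e' (4) + 8 = 12 → 'm'
Result = "xiom"


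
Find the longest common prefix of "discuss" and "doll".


Word 1: "discuss"
Word 2: "doll"
Comparing from start:
  Pos 0: 'd' == 'd'
  Pos 1: 'i' != 'o' (stop)
LCP = "d" (length 1)


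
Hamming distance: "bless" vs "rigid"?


Comparing character by character (same length = 5):
  Pos 0: 'b' vs 'r' !=
  Pos 1: 'l' vs 'i' !=
  Pos 2: 'e' vs 'g' !=
  Pos 3: 's' vs 'i' !=
  Pos 4: 's' vs 'd' !=
Hamming distance = 5


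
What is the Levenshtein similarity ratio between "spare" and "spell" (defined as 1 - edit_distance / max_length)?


Word 1: "spare" (length 5)
Word 2: "spell" (length 5)
One optimal edit sequence:
  1. keep 's'
  2. keep 'p'
  3. substitute 'a' -> 'e'  (+1)
  4. substitute 'r' -> 'l'  (+1)
  5. substitute 'e' -> 'l'  (+1)
Edit distance = 3
Max length = max(5, 5) = 5
Similarity = 1 - 3/5
= 0.4000


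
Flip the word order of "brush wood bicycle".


Original: "brush wood bicycle"
Words (1..n): brush | wood | bicycle
Reversed (n..1): bicycle | wood | brush
Result = "bicycle wood brush"


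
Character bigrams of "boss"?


Word: "boss" (length 4)
Number of bigrams = 4 - 2 + 1 = 3
  Position 0: "bo"
  Position 1: "os"
  Position 2: "ss"
Bigrams = "bo", "os", "ss"


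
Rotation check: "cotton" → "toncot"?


Word: "cotton", Candidate: "toncot"
Method: check if candidate is substring of word+word
"cottoncotton" contains "toncot"? Yes
Is rotation = Yes


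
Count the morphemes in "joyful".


Word: "joyful"
Morphemes: joy + -ful
Each morpheme carries meaning
= 2 morphemes


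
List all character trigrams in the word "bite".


Word: "bite" (length 4)
Number of trigrams = 4 - 3 + 1 = 2
  Position 0: "bit"
  Position 1: "ite"
Trigrams = "bit", "ite"


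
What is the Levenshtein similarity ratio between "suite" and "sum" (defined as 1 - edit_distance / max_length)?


Word 1: "suite" (length 5)
Word 2: "sum" (length 3)
One optimal edit sequence:
  1. keep 's'
  2. keep 'u'
  3. delete 'i'  (+1)
  4. delete 't'  (+1)
  5. substitute 'e' -> 'm'  (+1)
Edit distance = 3
Max length = max(5, 3) = 5
Similarity = 1 - 3/5
= 0.4000


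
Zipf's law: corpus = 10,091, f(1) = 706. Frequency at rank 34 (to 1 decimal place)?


Zipf's law: f(r) = f(1) / r
f(1) = 706
f(34) = 706 / 34
= 20.8 occurrences


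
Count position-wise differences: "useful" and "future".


Comparing character by character (same length = 6):
  Pos 0: 'u' vs 'f' !=
  Pos 1: 's' vs 'u' !=
  Pos 2: 'e' vs 't' !=
  Pos 3: 'f' vs 'u' !=
  Pos 4: 'u' vs 'r' !=
  Pos 5: 'l' vs 'e' !=
Hamming distance = 6


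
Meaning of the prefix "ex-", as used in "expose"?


Prefix: ex-
Example: expose = ex- + pose
Meaning = out / former


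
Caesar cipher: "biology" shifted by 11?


Word: "biology"
Shift: 11
Each letter → (letter + shift) mod 26:
  'b' (1) + 11 = 12 → 'm'
  'i' (8) + 11 = 19 → 't'
  'o' (14) + 11 = 25 → 'z'
  'l' (11) + 11 = 22 → 'w'
  'o' (14) + 11 = 25 → 'z'
  'g' (6) + 11 = 17 → 'r'
  'y' (24) + 11 = 9 → 'j'
Result = "mtzwzrj"


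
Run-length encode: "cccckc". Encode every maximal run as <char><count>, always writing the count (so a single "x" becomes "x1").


String: "cccckc"
Scanning for consecutive runs:
  'c' x 4
  'k' x 1
  'c' x 1
RLE = "c4k1c1"


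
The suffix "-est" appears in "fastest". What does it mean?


Suffix: -est
Example: fastest = fast + -est
Meaning = most


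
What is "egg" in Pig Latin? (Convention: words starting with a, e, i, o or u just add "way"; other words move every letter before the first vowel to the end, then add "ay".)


Word: "egg"
Starts with vowel → add 'way'
Pig Latin = "eggway"


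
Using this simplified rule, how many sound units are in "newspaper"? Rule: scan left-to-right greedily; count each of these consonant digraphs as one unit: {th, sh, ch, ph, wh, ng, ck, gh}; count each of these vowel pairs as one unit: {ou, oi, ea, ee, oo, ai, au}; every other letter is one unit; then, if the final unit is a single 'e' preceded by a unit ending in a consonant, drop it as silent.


Word: "newspaper" (9 letters)
Left-to-right scan:
  [1] 'n' (letter)
  [2] 'e' (letter)
  [3] 'w' (letter)
  [4] 's' (letter)
  [5] 'p' (letter)
  [6] 'a' (letter)
  [7] 'p' (letter)
  [8] 'e' (letter)
  [9] 'r' (letter)
Units from scan: 9
Sound units = 9 units


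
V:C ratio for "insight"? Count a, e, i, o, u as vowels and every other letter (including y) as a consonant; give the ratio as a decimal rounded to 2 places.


Word: "insight"
Vowels (a,e,i,o,u): 2
Consonants: 5
Ratio = 2/5
= 0.40


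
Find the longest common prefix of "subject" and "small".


Word 1: "subject"
Word 2: "small"
Comparing from start:
  Pos 0: 's' == 's'
  Pos 1: 'u' != 'm' (stop)
LCP = "s" (length 1)


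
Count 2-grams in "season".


Word: "season" (length 6)
Number of 2-grams = length - 2 + 1 = 6 - 2 + 1
= 5


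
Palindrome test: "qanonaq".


Word: "qanonaq"
Reversed: "qanonaq"
Forward == Backward? qanonaq == qanonaq
Palindrome = Yes


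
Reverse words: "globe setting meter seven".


Original: "globe setting meter seven"
Words (1..n): globe | setting | meter | seven
Reversed (n..1): seven | meter | setting | globe
Result = "seven meter setting globe"


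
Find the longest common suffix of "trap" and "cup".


Word 1: "trap"
Word 2: "cup"
Comparing from end:
  Pos -1: 'p' == 'p'
  Pos -2: 'a' != 'u' (stop)
LCS = "p" (length 1)


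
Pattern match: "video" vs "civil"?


Pattern of "video": [0, 1, 2, 3, 4]
Pattern of "civil": [0, 1, 2, 1, 3]
Patterns do not match
Same pattern = No


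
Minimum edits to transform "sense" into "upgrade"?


Word 1: "sense" (length 5)
Word 2: "upgrade" (length 7)
One optimal edit sequence (insert/delete/substitute each cost 1):
  1. insert 'u'  (+1)
  2. insert 'p'  (+1)
  3. substitute 's' -> 'g'  (+1)
  4. substitute 'e' -> 'r'  (+1)
  5. substitute 'n' -> 'a'  (+1)
  6. substitute 's' -> 'd'  (+1)
  7. keep 'e'
Total edit operations: 6
Edit distance = 6


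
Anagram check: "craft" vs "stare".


Word 1: "craft" → sorted: acfrt
Word 2: "stare" → sorted: aerst
Same letters? acfrt != aerst
Anagram = No


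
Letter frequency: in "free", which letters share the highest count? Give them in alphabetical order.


Word: "free"
Letter counts:
  'e': 2
  'f': 1
  'r': 1
Maximum count = 2
Most frequent = 'e' (2 times each)


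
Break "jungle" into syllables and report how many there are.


Word: "jungle"
Syllable breakdown: jun | gle
Counting: 2 parts
= 2 syllables


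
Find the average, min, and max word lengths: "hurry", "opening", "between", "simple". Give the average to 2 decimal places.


Lengths: "hurry"=5, "opening"=7, "between"=7, "simple"=6
Sum = 25, Count = 4
Average = 25/4 = 6.25
= avg=6.25, min=5, max=7


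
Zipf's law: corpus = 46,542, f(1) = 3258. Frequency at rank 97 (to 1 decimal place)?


Zipf's law: f(r) = f(1) / r
f(1) = 3258
f(97) = 3258 / 97
= 33.6 occurrences


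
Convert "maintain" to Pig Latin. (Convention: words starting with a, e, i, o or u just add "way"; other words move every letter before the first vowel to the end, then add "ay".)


Word: "maintain"
Starts with consonant(s) → move to end, add 'ay'
Consonant cluster: "m"
Pig Latin = "aintainmay"


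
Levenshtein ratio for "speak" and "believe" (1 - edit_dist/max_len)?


Word 1: "speak" (length 5)
Word 2: "believe" (length 7)
One optimal edit sequence:
  1. insert 'b'  (+1)
  2. insert 'e'  (+1)
  3. substitute 's' -> 'l'  (+1)
  4. substitute 'p' -> 'i'  (+1)
  5. keep 'e'
  6. substitute 'a' -> 'v'  (+1)
  7. substitute 'k' -> 'e'  (+1)
Edit distance = 6
Max length = max(5, 7) = 7
Similarity = 1 - 6/7
= 0.1429


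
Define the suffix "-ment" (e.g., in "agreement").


Suffix: -ment
As in: agreement -> agree + -ment
Meaning = result of action


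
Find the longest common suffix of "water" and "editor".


Word 1: "water"
Word 2: "editor"
Comparing from end:
  Pos -1: 'r' == 'r'
  Pos -2: 'e' != 'o' (stop)
LCS = "r" (length 1)


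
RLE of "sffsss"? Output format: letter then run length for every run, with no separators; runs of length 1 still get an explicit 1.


String: "sffsss"
Scanning for consecutive runs:
  's' x 1
  'f' x 2
  's' x 3
RLE = "s1f2s3"


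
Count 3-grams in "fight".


Word: "fight" (length 5)
Number of 3-grams = length - 3 + 1 = 5 - 3 + 1
= 3


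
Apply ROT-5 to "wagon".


Word: "wagon"
Shift: 5
Each letter → (letter + shift) mod 26:
  'w' (22) + 5 = 1 → 'b'
  'a' (0) + 5 = 5 → 'f'
  'g' (6) + 5 = 11 → 'l'
  'o' (14) + 5 = 19 → 't'
  'n' (13) + 5 = 18 → 's'
Result = "bflts"


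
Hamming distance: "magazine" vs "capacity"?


Comparing character by character (same length = 8):
  Pos 0: 'm' vs 'c' !=
  Pos 1: 'a' vs 'a' =
  Pos 2: 'g' vs 'p' !=
  Pos 3: 'a' vs 'a' =
  Pos 4: 'z' vs 'c' !=
  Pos 5: 'i' vs 'i' =
  Pos 6: 'n' vs 't' !=
  Pos 7: 'e' vs 'y' !=
Hamming distance = 5


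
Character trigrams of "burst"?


Word: "burst" (length 5)
Number of trigrams = 5 - 3 + 1 = 3
  Position 0: "bur"
  Position 1: "urs"
  Position 2: "rst"
Trigrams = "bur", "urs", "rst"


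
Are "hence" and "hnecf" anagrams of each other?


Word 1: "hence" → sorted: ceehn
Word 2: "hnecf" → sorted: cefhn
Same letters? ceehn != cefhn
Anagram = No


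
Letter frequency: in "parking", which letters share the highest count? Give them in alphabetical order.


Word: "parking"
Letter counts:
  'a': 1
  'g': 1
  'i': 1
  'k': 1
  'n': 1
  'p': 1
  'r': 1
Maximum count = 1
Most frequent = 'a', 'g', 'i', 'k', 'n', 'p', 'r' (1 time each)


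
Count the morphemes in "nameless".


Word: "nameless"
Morphemes: name + -less
Each morpheme carries meaning
= 2 morphemes


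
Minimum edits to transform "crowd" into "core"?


Word 1: "crowd" (length 5)
Word 2: "core" (length 4)
One optimal edit sequence (insert/delete/substitute each cost 1):
  1. keep 'c'
  2. delete 'r'  (+1)
  3. keep 'o'
  4. substitute 'w' -> 'r'  (+1)
  5. substitute 'd' -> 'e'  (+1)
Total edit operations: 3
Edit distance = 3


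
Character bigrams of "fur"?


Word: "fur" (length 3)
Number of bigrams = 3 - 2 + 1 = 2
  Position 0: "fu"
  Position 1: "ur"
Bigrams = "fu", "ur"


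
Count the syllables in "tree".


Word: "tree"
Syllable breakdown: tree
Counting: 1 part
= 1 syllable


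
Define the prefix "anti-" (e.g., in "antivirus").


Prefix: anti-
Example: antivirus (anti- + virus)
Meaning = against


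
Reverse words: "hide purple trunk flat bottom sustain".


Original: "hide purple trunk flat bottom sustain"
Words (1..n): hide | purple | trunk | flat | bottom | sustain
Reversed (n..1): sustain | bottom | flat | trunk | purple | hide
Result = "sustain bottom flat trunk purple hide"


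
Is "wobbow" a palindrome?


Word: "wobbow"
Reversed: "wobbow"
Forward == Backward? wobbow == wobbow
Palindrome = Yes


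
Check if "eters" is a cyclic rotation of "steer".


Word: "steer", Candidate: "eters"
Method: check if candidate is substring of word+word
"steersteer" contains "eters"? No
Is rotation = No


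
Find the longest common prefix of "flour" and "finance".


Word 1: "flour"
Word 2: "finance"
Comparing from start:
  Pos 0: 'f' == 'f'
  Pos 1: 'l' != 'i' (stop)
LCP = "f" (length 1)


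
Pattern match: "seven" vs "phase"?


Pattern of "seven": [0, 1, 2, 1, 3]
Pattern of "phase": [0, 1, 2, 3, 4]
Patterns do not match
Same pattern = No


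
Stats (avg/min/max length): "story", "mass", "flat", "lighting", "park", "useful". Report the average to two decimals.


Lengths: "story"=5, "mass"=4, "flat"=4, "lighting"=8, "park"=4, "useful"=6
Sum = 31, Count = 6
Average = 31/6 = 5.17
= avg=5.17, min=4, max=8
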